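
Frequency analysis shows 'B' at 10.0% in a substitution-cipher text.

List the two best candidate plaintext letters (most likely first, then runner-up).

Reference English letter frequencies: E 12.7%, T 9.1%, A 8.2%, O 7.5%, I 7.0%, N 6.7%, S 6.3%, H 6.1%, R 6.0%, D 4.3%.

Step 1: Observed frequency of 'B' is 10.0%.
Step 2: Compute distances to each reference frequency and sort:
  T (9.1%): difference = 0.9% <-- BEST
  A (8.2%): difference = 1.8% <-- RUNNER-UP
  O (7.5%): difference = 2.5%
  E (12.7%): difference = 2.7%
  I (7.0%): difference = 3.0%
Step 3: Most likely is 'T' (9.1%, diff 0.9%); second most likely is 'A' (8.2%, diff 1.8%).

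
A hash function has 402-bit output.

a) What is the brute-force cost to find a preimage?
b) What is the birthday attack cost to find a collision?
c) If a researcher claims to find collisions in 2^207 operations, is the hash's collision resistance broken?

Step 1: Preimage resistance requires brute-force of 2^402 operations.
Step 2: Collision resistance (birthday bound) = 2^(402/2) = 2^201.
Step 3: The claimed attack costs 2^207 operations.
Step 4: Since 2^207 >= 2^201, the claimed attack is no faster than the generic birthday attack, so this does not break collision resistance.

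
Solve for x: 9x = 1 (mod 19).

Step 1: We need x such that 9 * x = 1 (mod 19).
Step 2: Using the extended Euclidean algorithm or trial:
  9 * 17 = 153 = 8 * 19 + 1.
Step 3: Since 153 mod 19 = 1, the inverse is x = 17.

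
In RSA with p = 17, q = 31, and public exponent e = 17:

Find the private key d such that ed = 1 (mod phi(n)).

Step 1: n = 17 * 31 = 527.
Step 2: phi(n) = 16 * 30 = 480.
Step 3: Find d such that 17 * d = 1 (mod 480).
Step 4: d = 17^(-1) mod 480 = 113.
Verification: 17 * 113 = 1921 = 4 * 480 + 1.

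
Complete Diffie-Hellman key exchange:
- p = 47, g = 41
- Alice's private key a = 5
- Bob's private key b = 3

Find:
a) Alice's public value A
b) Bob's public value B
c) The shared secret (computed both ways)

Step 1: A = g^a mod p = 41^5 mod 47 = 26.
Step 2: B = g^b mod p = 41^3 mod 47 = 19.
Step 3: Alice computes s = B^a mod p = 19^5 mod 47 = 45.
Step 4: Bob computes s = A^b mod p = 26^3 mod 47 = 45.
Both sides agree: shared secret = 45.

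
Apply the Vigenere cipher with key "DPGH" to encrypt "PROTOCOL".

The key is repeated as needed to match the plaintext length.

Step 1: Repeat key to match plaintext length:
  Plaintext: PROTOCOL
  Key:       DPGHDPGH
Step 2: Encrypt each letter:
  P(15) + D(3) = (15+3) mod 26 = 18 = S
  R(17) + P(15) = (17+15) mod 26 = 6 = G
  O(14) + G(6) = (14+6) mod 26 = 20 = U
  T(19) + H(7) = (19+7) mod 26 = 0 = A
  O(14) + D(3) = (14+3) mod 26 = 17 = R
  C(2) + P(15) = (2+15) mod 26 = 17 = R
  O(14) + G(6) = (14+6) mod 26 = 20 = U
  L(11) + H(7) = (11+7) mod 26 = 18 = S
Ciphertext: SGUARRUS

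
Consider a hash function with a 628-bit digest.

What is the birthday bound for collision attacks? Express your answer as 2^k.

Step 1: The birthday paradox gives collision probability ~50% after sqrt(2^n) = 2^(n/2) hashes.
Step 2: For 628-bit output: 2^(628/2) = 2^314.
Step 3: Approximately 2^314 hash computations needed.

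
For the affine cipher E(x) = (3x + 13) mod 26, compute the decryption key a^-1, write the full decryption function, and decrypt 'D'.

Step 1: Find a^-1, the modular inverse of 3 mod 26.
Step 2: We need 3 * a^-1 = 1 (mod 26).
Step 3: 3 * 9 = 27 = 1 * 26 + 1, so a^-1 = 9.
Step 4: D(y) = 9(y - 13) mod 26.
Step 5: Apply to 'D' (y = 3): D(3) = 9 * (3 - 13) mod 26 = 9 * -10 mod 26 = 14 -> 'O'.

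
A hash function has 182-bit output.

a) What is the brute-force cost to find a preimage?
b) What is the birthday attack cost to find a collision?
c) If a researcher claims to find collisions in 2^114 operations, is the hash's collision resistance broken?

Step 1: Preimage resistance requires brute-force of 2^182 operations.
Step 2: Collision resistance (birthday bound) = 2^(182/2) = 2^91.
Step 3: The claimed attack costs 2^114 operations.
Step 4: Since 2^114 >= 2^91, the claimed attack is no faster than the generic birthday attack, so this does not break collision resistance.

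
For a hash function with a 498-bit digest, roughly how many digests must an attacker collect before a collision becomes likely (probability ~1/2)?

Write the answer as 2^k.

Step 1: The birthday paradox gives collision probability ~50% after sqrt(2^n) = 2^(n/2) hashes.
Step 2: For 498-bit output: 2^(498/2) = 2^249.
Step 3: Approximately 2^249 hash computations needed.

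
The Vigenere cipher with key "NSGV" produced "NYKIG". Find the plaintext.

Step 1: Extend key: NSGVN
Step 2: Decrypt each letter (c - k) mod 26:
  N(13) - N(13) = (13-13) mod 26 = 0 = A
  Y(24) - S(18) = (24-18) mod 26 = 6 = G
  K(10) - G(6) = (10-6) mod 26 = 4 = E
  I(8) - V(21) = (8-21) mod 26 = 13 = N
  G(6) - N(13) = (6-13) mod 26 = 19 = T
Plaintext: AGENT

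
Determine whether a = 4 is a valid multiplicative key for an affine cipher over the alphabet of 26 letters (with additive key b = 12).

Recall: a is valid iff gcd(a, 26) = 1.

Step 1: Compute gcd(4, 26).
Step 2: gcd(4, 26) = 2.
Since gcd = 2 != 1, 4 shares a common factor with 26, so it cannot be used.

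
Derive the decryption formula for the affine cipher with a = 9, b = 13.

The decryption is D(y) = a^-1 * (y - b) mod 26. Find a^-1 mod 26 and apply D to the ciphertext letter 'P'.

Step 1: Find a^-1, the modular inverse of 9 mod 26.
Step 2: We need 9 * a^-1 = 1 (mod 26).
Step 3: 9 * 3 = 27 = 1 * 26 + 1, so a^-1 = 3.
Step 4: D(y) = 3(y - 13) mod 26.
Step 5: Apply to 'P' (y = 15): D(15) = 3 * (15 - 13) mod 26 = 3 * 2 mod 26 = 6 -> 'G'.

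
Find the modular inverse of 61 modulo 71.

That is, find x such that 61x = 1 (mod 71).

Step 1: We need x such that 61 * x = 1 (mod 71).
Step 2: Using the extended Euclidean algorithm or trial:
  61 * 7 = 427 = 6 * 71 + 1.
Step 3: Since 427 mod 71 = 1, the inverse is x = 7.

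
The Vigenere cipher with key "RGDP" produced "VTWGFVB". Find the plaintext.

Step 1: Extend key: RGDPRGD
Step 2: Decrypt each letter (c - k) mod 26:
  V(21) - R(17) = (21-17) mod 26 = 4 = E
  T(19) - G(6) = (19-6) mod 26 = 13 = N
  W(22) - D(3) = (22-3) mod 26 = 19 = T
  G(6) - P(15) = (6-15) mod 26 = 17 = R
  F(5) - R(17) = (5-17) mod 26 = 14 = O
  V(21) - G(6) = (21-6) mod 26 = 15 = P
  B(1) - D(3) = (1-3) mod 26 = 24 = Y
Plaintext: ENTROPY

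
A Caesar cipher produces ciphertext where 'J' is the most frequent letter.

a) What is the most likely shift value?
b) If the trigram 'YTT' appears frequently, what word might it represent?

Step 1: In English, 'E' is the most frequent letter (12.7%).
Step 2: The most frequent ciphertext letter is 'J' (position 9).
Step 3: Shift = (9 - 4) mod 26 = 5.
Step 4: Decrypt 'YTT' by shifting back 5:
  Y -> T
  T -> O
  T -> O
Step 5: 'YTT' decrypts to 'TOO'.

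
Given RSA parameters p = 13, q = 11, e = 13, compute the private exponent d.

Step 1: n = 13 * 11 = 143.
Step 2: phi(n) = 12 * 10 = 120.
Step 3: Find d such that 13 * d = 1 (mod 120).
Step 4: d = 13^(-1) mod 120 = 37.
Verification: 13 * 37 = 481 = 4 * 120 + 1.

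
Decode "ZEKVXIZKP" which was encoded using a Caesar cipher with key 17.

Step 1: Reverse the shift by subtracting 17 from each letter position.
  Z (position 25) -> position (25-17) mod 26 = 8 -> I
  E (position 4) -> position (4-17) mod 26 = 13 -> N
  K (position 10) -> position (10-17) mod 26 = 19 -> T
  V (position 21) -> position (21-17) mod 26 = 4 -> E
  X (position 23) -> position (23-17) mod 26 = 6 -> G
  I (position 8) -> position (8-17) mod 26 = 17 -> R
  Z (position 25) -> position (25-17) mod 26 = 8 -> I
  K (position 10) -> position (10-17) mod 26 = 19 -> T
  P (position 15) -> position (15-17) mod 26 = 24 -> Y
Decrypted message: INTEGRITY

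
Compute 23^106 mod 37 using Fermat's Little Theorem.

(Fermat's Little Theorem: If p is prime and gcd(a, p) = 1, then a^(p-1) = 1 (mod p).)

Step 1: Since 37 is prime, by Fermat's Little Theorem: 23^36 = 1 (mod 37).
Step 2: Reduce exponent: 106 mod 36 = 34.
Step 3: So 23^106 = 23^34 (mod 37).
Step 4: 23^34 mod 37 = 27.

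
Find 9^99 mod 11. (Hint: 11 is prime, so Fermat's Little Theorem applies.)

Step 1: Since 11 is prime, by Fermat's Little Theorem: 9^10 = 1 (mod 11).
Step 2: Reduce exponent: 99 mod 10 = 9.
Step 3: So 9^99 = 9^9 (mod 11).
Step 4: 9^9 mod 11 = 5.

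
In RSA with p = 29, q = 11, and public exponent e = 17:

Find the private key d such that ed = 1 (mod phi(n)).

Step 1: n = 29 * 11 = 319.
Step 2: phi(n) = 28 * 10 = 280.
Step 3: Find d such that 17 * d = 1 (mod 280).
Step 4: d = 17^(-1) mod 280 = 33.
Verification: 17 * 33 = 561 = 2 * 280 + 1.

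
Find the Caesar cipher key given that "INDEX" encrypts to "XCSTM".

Step 1: Compare first letters: I (position 8) -> X (position 23).
Step 2: Shift = (23 - 8) mod 26 = 15.
The shift value is 15.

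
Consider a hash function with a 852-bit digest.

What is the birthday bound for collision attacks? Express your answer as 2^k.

Step 1: The birthday paradox gives collision probability ~50% after sqrt(2^n) = 2^(n/2) hashes.
Step 2: For 852-bit output: 2^(852/2) = 2^426.
Step 3: Approximately 2^426 hash computations needed.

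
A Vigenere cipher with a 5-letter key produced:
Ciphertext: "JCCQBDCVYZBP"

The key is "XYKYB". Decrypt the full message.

Step 1: Key 'XYKYB' has length 5. Extended key: XYKYBXYKYBXY
Step 2: Decrypt each position:
  J(9) - X(23) = 12 = M
  C(2) - Y(24) = 4 = E
  C(2) - K(10) = 18 = S
  Q(16) - Y(24) = 18 = S
  B(1) - B(1) = 0 = A
  D(3) - X(23) = 6 = G
  C(2) - Y(24) = 4 = E
  V(21) - K(10) = 11 = L
  Y(24) - Y(24) = 0 = A
  Z(25) - B(1) = 24 = Y
  B(1) - X(23) = 4 = E
  P(15) - Y(24) = 17 = R
Plaintext: MESSAGELAYER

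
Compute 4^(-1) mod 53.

Step 1: We need x such that 4 * x = 1 (mod 53).
Step 2: Using the extended Euclidean algorithm or trial:
  4 * 40 = 160 = 3 * 53 + 1.
Step 3: Since 160 mod 53 = 1, the inverse is x = 40.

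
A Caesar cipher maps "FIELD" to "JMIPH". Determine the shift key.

Step 1: Compare first letters: F (position 5) -> J (position 9).
Step 2: Shift = (9 - 5) mod 26 = 4.
The shift value is 4.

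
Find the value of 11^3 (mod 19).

Step 1: Compute 11^3 mod 19 step by step, reducing modulo 19 at each step.
  11^1 mod 19 = 11
  11^2 mod 19 = (11 * 11) mod 19 = 7
  11^3 mod 19 = (7 * 11) mod 19 = 1
Step 2: Result = 1.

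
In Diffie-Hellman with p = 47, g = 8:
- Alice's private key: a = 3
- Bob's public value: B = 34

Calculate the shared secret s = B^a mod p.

Step 1: s = B^a mod p = 34^3 mod 47.
  34^1 mod 47 = 34
  34^2 mod 47 = (34 * 34) mod 47 = 28
  34^3 mod 47 = (28 * 34) mod 47 = 12
Result: shared secret = 12.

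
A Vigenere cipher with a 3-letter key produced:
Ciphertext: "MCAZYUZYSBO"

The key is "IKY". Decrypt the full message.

Step 1: Key 'IKY' has length 3. Extended key: IKYIKYIKYIK
Step 2: Decrypt each position:
  M(12) - I(8) = 4 = E
  C(2) - K(10) = 18 = S
  A(0) - Y(24) = 2 = C
  Z(25) - I(8) = 17 = R
  Y(24) - K(10) = 14 = O
  U(20) - Y(24) = 22 = W
  Z(25) - I(8) = 17 = R
  Y(24) - K(10) = 14 = O
  S(18) - Y(24) = 20 = U
  B(1) - I(8) = 19 = T
  O(14) - K(10) = 4 = E
Plaintext: ESCROWROUTE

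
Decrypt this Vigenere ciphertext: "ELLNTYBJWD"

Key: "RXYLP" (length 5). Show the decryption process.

Step 1: Key 'RXYLP' has length 5. Extended key: RXYLPRXYLP
Step 2: Decrypt each position:
  E(4) - R(17) = 13 = N
  L(11) - X(23) = 14 = O
  L(11) - Y(24) = 13 = N
  N(13) - L(11) = 2 = C
  T(19) - P(15) = 4 = E
  Y(24) - R(17) = 7 = H
  B(1) - X(23) = 4 = E
  J(9) - Y(24) = 11 = L
  W(22) - L(11) = 11 = L
  D(3) - P(15) = 14 = O
Plaintext: NONCEHELLO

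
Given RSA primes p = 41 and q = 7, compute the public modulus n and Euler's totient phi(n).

Step 1: n = p * q = 41 * 7 = 287.
Step 2: phi(n) = (p-1)(q-1) = 40 * 6 = 240.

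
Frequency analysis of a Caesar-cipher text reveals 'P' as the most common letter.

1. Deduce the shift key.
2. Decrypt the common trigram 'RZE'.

Step 1: In English, 'E' is the most frequent letter (12.7%).
Step 2: The most frequent ciphertext letter is 'P' (position 15).
Step 3: Shift = (15 - 4) mod 26 = 11.
Step 4: Decrypt 'RZE' by shifting back 11:
  R -> G
  Z -> O
  E -> T
Step 5: 'RZE' decrypts to 'GOT'.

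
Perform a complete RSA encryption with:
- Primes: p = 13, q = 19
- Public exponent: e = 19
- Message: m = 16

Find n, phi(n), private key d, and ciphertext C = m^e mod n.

Step 1: n = 13 * 19 = 247.
Step 2: phi(n) = (13-1)(19-1) = 12 * 18 = 216.
Step 3: Find d = 19^(-1) mod 216 = 91.
  Verify: 19 * 91 = 1729 = 1 (mod 216).
Step 4: C = 16^19 mod 247 = 16.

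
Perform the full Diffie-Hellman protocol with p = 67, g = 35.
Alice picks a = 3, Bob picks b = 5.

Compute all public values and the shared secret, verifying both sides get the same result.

Step 1: A = g^a mod p = 35^3 mod 67 = 62.
Step 2: B = g^b mod p = 35^5 mod 67 = 39.
Step 3: Alice computes s = B^a mod p = 39^3 mod 67 = 24.
Step 4: Bob computes s = A^b mod p = 62^5 mod 67 = 24.
Both sides agree: shared secret = 24.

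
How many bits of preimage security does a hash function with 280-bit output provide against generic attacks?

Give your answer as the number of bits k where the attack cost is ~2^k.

Step 1: The hash has a 280-bit output.
Step 2: Preimage resistance means: given a digest h(x), it should be infeasible to find any input that hashes to it.
With a 280-bit output there are 2^280 possible digests, so a generic brute-force preimage search costs about 2^280 evaluations.
Step 3: Security level = 280 bits.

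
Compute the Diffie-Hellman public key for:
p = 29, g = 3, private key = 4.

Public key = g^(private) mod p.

Step 1: A = g^a mod p = 3^4 mod 29.
  3^1 mod 29 = 3
  3^2 mod 29 = (3 * 3) mod 29 = 9
  3^3 mod 29 = (9 * 3) mod 29 = 27
  3^4 mod 29 = (27 * 3) mod 29 = 23
Result: A = 23.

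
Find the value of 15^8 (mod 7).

Step 1: Compute 15^8 mod 7 step by step, reducing modulo 7 at each step.
  15^1 mod 7 = 1
  15^2 mod 7 = (1 * 15) mod 7 = 1
  15^3 mod 7 = (1 * 15) mod 7 = 1
  15^4 mod 7 = (1 * 15) mod 7 = 1
  15^5 mod 7 = (1 * 15) mod 7 = 1
  15^6 mod 7 = (1 * 15) mod 7 = 1
  15^7 mod 7 = (1 * 15) mod 7 = 1
  15^8 mod 7 = (1 * 15) mod 7 = 1
Step 2: Result = 1.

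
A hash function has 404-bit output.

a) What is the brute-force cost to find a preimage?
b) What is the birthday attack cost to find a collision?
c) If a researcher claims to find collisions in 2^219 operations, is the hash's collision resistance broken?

Step 1: Preimage resistance requires brute-force of 2^404 operations.
Step 2: Collision resistance (birthday bound) = 2^(404/2) = 2^202.
Step 3: The claimed attack costs 2^219 operations.
Step 4: Since 2^219 >= 2^202, the claimed attack is no faster than the generic birthday attack, so this does not break collision resistance.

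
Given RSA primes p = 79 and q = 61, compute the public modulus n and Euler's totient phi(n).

Step 1: n = p * q = 79 * 61 = 4819.
Step 2: phi(n) = (p-1)(q-1) = 78 * 60 = 4680.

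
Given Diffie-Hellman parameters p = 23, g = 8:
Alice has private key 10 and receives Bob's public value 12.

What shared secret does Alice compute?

Step 1: s = B^a mod p = 12^10 mod 23.
  12^1 mod 23 = 12
  12^2 mod 23 = (12 * 12) mod 23 = 6
  12^3 mod 23 = (6 * 12) mod 23 = 3
  12^4 mod 23 = (3 * 12) mod 23 = 13
  12^5 mod 23 = (13 * 12) mod 23 = 18
  12^6 mod 23 = (18 * 12) mod 23 = 9
  12^7 mod 23 = (9 * 12) mod 23 = 16
  12^8 mod 23 = (16 * 12) mod 23 = 8
  12^9 mod 23 = (8 * 12) mod 23 = 4
  12^10 mod 23 = (4 * 12) mod 23 = 2
Result: shared secret = 2.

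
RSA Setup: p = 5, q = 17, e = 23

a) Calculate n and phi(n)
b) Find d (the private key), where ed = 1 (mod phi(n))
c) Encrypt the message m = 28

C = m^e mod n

Step 1: n = 5 * 17 = 85.
Step 2: phi(n) = (5-1)(17-1) = 4 * 16 = 64.
Step 3: Find d = 23^(-1) mod 64 = 39.
  Verify: 23 * 39 = 897 = 1 (mod 64).
Step 4: C = 28^23 mod 85 = 37.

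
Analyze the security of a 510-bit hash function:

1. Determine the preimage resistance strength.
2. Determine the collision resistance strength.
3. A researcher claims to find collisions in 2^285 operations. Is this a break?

Step 1: Preimage resistance requires brute-force of 2^510 operations.
Step 2: Collision resistance (birthday bound) = 2^(510/2) = 2^255.
Step 3: The claimed attack costs 2^285 operations.
Step 4: Since 2^285 >= 2^255, the claimed attack is no faster than the generic birthday attack, so this does not break collision resistance.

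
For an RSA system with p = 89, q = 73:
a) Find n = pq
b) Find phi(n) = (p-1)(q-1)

Step 1: n = p * q = 89 * 73 = 6497.
Step 2: phi(n) = (p-1)(q-1) = 88 * 72 = 6336.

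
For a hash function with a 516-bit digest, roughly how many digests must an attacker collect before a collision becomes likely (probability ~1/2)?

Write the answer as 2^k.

Step 1: The birthday paradox gives collision probability ~50% after sqrt(2^n) = 2^(n/2) hashes.
Step 2: For 516-bit output: 2^(516/2) = 2^258.
Step 3: Approximately 2^258 hash computations needed.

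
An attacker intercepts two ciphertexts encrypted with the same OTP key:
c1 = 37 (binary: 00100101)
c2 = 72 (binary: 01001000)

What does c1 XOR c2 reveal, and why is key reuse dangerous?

Step 1: c1 XOR c2 = (m1 XOR k) XOR (m2 XOR k).
Step 2: By XOR associativity/commutativity: = m1 XOR m2 XOR k XOR k = m1 XOR m2.
Step 3: 00100101 XOR 01001000 = 01101101 = 109.
Step 4: The key cancels out! An attacker learns m1 XOR m2 = 109, revealing the relationship between plaintexts.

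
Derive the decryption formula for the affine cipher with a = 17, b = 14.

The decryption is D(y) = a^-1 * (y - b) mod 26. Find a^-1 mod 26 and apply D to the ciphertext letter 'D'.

Step 1: Find a^-1, the modular inverse of 17 mod 26.
Step 2: We need 17 * a^-1 = 1 (mod 26).
Step 3: 17 * 23 = 391 = 15 * 26 + 1, so a^-1 = 23.
Step 4: D(y) = 23(y - 14) mod 26.
Step 5: Apply to 'D' (y = 3): D(3) = 23 * (3 - 14) mod 26 = 23 * -11 mod 26 = 7 -> 'H'.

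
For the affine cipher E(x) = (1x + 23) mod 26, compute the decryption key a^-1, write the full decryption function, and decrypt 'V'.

Step 1: Find a^-1, the modular inverse of 1 mod 26.
Step 2: We need 1 * a^-1 = 1 (mod 26).
Step 3: 1 * 1 = 1 = 0 * 26 + 1, so a^-1 = 1.
Step 4: D(y) = 1(y - 23) mod 26.
Step 5: Apply to 'V' (y = 21): D(21) = 1 * (21 - 23) mod 26 = 1 * -2 mod 26 = 24 -> 'Y'.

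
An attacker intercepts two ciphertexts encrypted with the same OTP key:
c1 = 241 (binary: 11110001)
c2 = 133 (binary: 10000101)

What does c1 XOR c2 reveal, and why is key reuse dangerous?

Step 1: c1 XOR c2 = (m1 XOR k) XOR (m2 XOR k).
Step 2: By XOR associativity/commutativity: = m1 XOR m2 XOR k XOR k = m1 XOR m2.
Step 3: 11110001 XOR 10000101 = 01110100 = 116.
Step 4: The key cancels out! An attacker learns m1 XOR m2 = 116, revealing the relationship between plaintexts.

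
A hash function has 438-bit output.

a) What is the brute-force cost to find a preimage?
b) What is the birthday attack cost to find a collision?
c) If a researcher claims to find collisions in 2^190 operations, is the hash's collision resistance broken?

Step 1: Preimage resistance requires brute-force of 2^438 operations.
Step 2: Collision resistance (birthday bound) = 2^(438/2) = 2^219.
Step 3: The claimed attack costs 2^190 operations.
Step 4: Since 2^190 < 2^219, the claimed attack beats the generic birthday bound, so collision resistance is broken.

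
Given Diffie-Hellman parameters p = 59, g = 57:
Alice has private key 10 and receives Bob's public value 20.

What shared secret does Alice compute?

Step 1: s = B^a mod p = 20^10 mod 59.
  20^1 mod 59 = 20
  20^2 mod 59 = (20 * 20) mod 59 = 46
  20^3 mod 59 = (46 * 20) mod 59 = 35
  20^4 mod 59 = (35 * 20) mod 59 = 51
  20^5 mod 59 = (51 * 20) mod 59 = 17
  20^6 mod 59 = (17 * 20) mod 59 = 45
  20^7 mod 59 = (45 * 20) mod 59 = 15
  20^8 mod 59 = (15 * 20) mod 59 = 5
  20^9 mod 59 = (5 * 20) mod 59 = 41
  20^10 mod 59 = (41 * 20) mod 59 = 53
Result: shared secret = 53.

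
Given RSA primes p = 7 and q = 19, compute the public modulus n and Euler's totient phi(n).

Step 1: n = p * q = 7 * 19 = 133.
Step 2: phi(n) = (p-1)(q-1) = 6 * 18 = 108.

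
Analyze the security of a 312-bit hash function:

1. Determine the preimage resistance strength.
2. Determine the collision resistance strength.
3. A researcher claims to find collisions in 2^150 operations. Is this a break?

Step 1: Preimage resistance requires brute-force of 2^312 operations.
Step 2: Collision resistance (birthday bound) = 2^(312/2) = 2^156.
Step 3: The claimed attack costs 2^150 operations.
Step 4: Since 2^150 < 2^156, the claimed attack beats the generic birthday bound, so collision resistance is broken.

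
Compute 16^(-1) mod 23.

Step 1: We need x such that 16 * x = 1 (mod 23).
Step 2: Using the extended Euclidean algorithm or trial:
  16 * 13 = 208 = 9 * 23 + 1.
Step 3: Since 208 mod 23 = 1, the inverse is x = 13.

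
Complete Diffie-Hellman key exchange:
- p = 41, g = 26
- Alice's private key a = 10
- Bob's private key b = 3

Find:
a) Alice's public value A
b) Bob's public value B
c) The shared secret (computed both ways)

Step 1: A = g^a mod p = 26^10 mod 41 = 32.
Step 2: B = g^b mod p = 26^3 mod 41 = 28.
Step 3: Alice computes s = B^a mod p = 28^10 mod 41 = 9.
Step 4: Bob computes s = A^b mod p = 32^3 mod 41 = 9.
Both sides agree: shared secret = 9.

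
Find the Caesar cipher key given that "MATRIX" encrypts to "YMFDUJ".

Step 1: Compare first letters: M (position 12) -> Y (position 24).
Step 2: Shift = (24 - 12) mod 26 = 12.
The shift value is 12.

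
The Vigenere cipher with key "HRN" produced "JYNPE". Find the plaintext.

Step 1: Extend key: HRNHR
Step 2: Decrypt each letter (c - k) mod 26:
  J(9) - H(7) = (9-7) mod 26 = 2 = C
  Y(24) - R(17) = (24-17) mod 26 = 7 = H
  N(13) - N(13) = (13-13) mod 26 = 0 = A
  P(15) - H(7) = (15-7) mod 26 = 8 = I
  E(4) - R(17) = (4-17) mod 26 = 13 = N
Plaintext: CHAIN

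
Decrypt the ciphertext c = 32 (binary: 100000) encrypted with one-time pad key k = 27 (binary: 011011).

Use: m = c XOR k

Step 1: XOR ciphertext with key:
  Ciphertext: 100000
  Key:        011011
  XOR:        111011
Step 2: Plaintext = 111011 = 59 in decimal.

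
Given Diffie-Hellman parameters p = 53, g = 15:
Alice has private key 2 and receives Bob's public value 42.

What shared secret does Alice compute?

Step 1: s = B^a mod p = 42^2 mod 53.
  42^1 mod 53 = 42
  42^2 mod 53 = (42 * 42) mod 53 = 15
Result: shared secret = 15.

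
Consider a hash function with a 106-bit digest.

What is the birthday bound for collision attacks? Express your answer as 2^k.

Step 1: The birthday paradox gives collision probability ~50% after sqrt(2^n) = 2^(n/2) hashes.
Step 2: For 106-bit output: 2^(106/2) = 2^53.
Step 3: Approximately 2^53 hash computations needed.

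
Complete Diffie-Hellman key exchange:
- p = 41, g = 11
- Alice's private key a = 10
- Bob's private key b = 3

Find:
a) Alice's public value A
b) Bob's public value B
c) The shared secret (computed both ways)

Step 1: A = g^a mod p = 11^10 mod 41 = 9.
Step 2: B = g^b mod p = 11^3 mod 41 = 19.
Step 3: Alice computes s = B^a mod p = 19^10 mod 41 = 32.
Step 4: Bob computes s = A^b mod p = 9^3 mod 41 = 32.
Both sides agree: shared secret = 32.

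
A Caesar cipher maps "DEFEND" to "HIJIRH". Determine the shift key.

Step 1: Compare first letters: D (position 3) -> H (position 7).
Step 2: Shift = (7 - 3) mod 26 = 4.
The shift value is 4.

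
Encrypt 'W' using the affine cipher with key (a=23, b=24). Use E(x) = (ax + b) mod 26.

Step 1: Convert 'W' to number: x = 22.
Step 2: E(22) = (23 * 22 + 24) mod 26 = 530 mod 26 = 10.
Step 3: Convert 10 back to letter: K.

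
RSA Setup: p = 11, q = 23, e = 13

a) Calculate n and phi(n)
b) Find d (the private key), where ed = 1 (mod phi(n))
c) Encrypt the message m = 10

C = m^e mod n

Step 1: n = 11 * 23 = 253.
Step 2: phi(n) = (11-1)(23-1) = 10 * 22 = 220.
Step 3: Find d = 13^(-1) mod 220 = 17.
  Verify: 13 * 17 = 221 = 1 (mod 220).
Step 4: C = 10^13 mod 253 = 153.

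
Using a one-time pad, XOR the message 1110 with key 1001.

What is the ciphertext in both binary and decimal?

Step 1: Write out the XOR operation bit by bit:
  Message: 1110
  Key:     1001
  XOR:     0111
Step 2: Convert to decimal: 0111 = 7.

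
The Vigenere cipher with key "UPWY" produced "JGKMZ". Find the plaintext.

Step 1: Extend key: UPWYU
Step 2: Decrypt each letter (c - k) mod 26:
  J(9) - U(20) = (9-20) mod 26 = 15 = P
  G(6) - P(15) = (6-15) mod 26 = 17 = R
  K(10) - W(22) = (10-22) mod 26 = 14 = O
  M(12) - Y(24) = (12-24) mod 26 = 14 = O
  Z(25) - U(20) = (25-20) mod 26 = 5 = F
Plaintext: PROOF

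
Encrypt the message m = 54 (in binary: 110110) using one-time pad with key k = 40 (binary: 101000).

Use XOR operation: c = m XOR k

Step 1: Write out the XOR operation bit by bit:
  Message: 110110
  Key:     101000
  XOR:     011110
Step 2: Convert to decimal: 011110 = 30.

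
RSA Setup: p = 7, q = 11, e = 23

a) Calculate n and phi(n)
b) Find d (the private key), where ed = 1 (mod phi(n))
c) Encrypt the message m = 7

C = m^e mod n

Step 1: n = 7 * 11 = 77.
Step 2: phi(n) = (7-1)(11-1) = 6 * 10 = 60.
Step 3: Find d = 23^(-1) mod 60 = 47.
  Verify: 23 * 47 = 1081 = 1 (mod 60).
Step 4: C = 7^23 mod 77 = 35.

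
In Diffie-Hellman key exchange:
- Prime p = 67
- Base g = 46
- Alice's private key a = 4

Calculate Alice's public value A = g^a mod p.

Step 1: A = g^a mod p = 46^4 mod 67.
  46^1 mod 67 = 46
  46^2 mod 67 = (46 * 46) mod 67 = 39
  46^3 mod 67 = (39 * 46) mod 67 = 52
  46^4 mod 67 = (52 * 46) mod 67 = 47
Result: A = 47.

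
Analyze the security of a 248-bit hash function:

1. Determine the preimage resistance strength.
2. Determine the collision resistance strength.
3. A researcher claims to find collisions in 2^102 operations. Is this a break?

Step 1: Preimage resistance requires brute-force of 2^248 operations.
Step 2: Collision resistance (birthday bound) = 2^(248/2) = 2^124.
Step 3: The claimed attack costs 2^102 operations.
Step 4: Since 2^102 < 2^124, the claimed attack beats the generic birthday bound, so collision resistance is broken.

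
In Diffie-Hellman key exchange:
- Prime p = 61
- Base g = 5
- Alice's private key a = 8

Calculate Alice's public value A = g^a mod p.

Step 1: A = g^a mod p = 5^8 mod 61.
  5^1 mod 61 = 5
  5^2 mod 61 = (5 * 5) mod 61 = 25
  5^3 mod 61 = (25 * 5) mod 61 = 3
  5^4 mod 61 = (3 * 5) mod 61 = 15
  5^5 mod 61 = (15 * 5) mod 61 = 14
  5^6 mod 61 = (14 * 5) mod 61 = 9
  5^7 mod 61 = (9 * 5) mod 61 = 45
  5^8 mod 61 = (45 * 5) mod 61 = 42
Result: A = 42.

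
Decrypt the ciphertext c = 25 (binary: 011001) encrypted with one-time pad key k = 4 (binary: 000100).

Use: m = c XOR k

Step 1: XOR ciphertext with key:
  Ciphertext: 011001
  Key:        000100
  XOR:        011101
Step 2: Plaintext = 011101 = 29 in decimal.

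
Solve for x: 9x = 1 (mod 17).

Step 1: We need x such that 9 * x = 1 (mod 17).
Step 2: Using the extended Euclidean algorithm or trial:
  9 * 2 = 18 = 1 * 17 + 1.
Step 3: Since 18 mod 17 = 1, the inverse is x = 2.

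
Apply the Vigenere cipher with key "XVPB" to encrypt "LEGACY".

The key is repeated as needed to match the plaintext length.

Step 1: Repeat key to match plaintext length:
  Plaintext: LEGACY
  Key:       XVPBXV
Step 2: Encrypt each letter:
  L(11) + X(23) = (11+23) mod 26 = 8 = I
  E(4) + V(21) = (4+21) mod 26 = 25 = Z
  G(6) + P(15) = (6+15) mod 26 = 21 = V
  A(0) + B(1) = (0+1) mod 26 = 1 = B
  C(2) + X(23) = (2+23) mod 26 = 25 = Z
  Y(24) + V(21) = (24+21) mod 26 = 19 = T
Ciphertext: IZVBZT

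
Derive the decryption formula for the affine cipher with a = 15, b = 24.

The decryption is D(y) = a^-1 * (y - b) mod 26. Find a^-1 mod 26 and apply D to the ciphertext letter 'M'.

Step 1: Find a^-1, the modular inverse of 15 mod 26.
Step 2: We need 15 * a^-1 = 1 (mod 26).
Step 3: 15 * 7 = 105 = 4 * 26 + 1, so a^-1 = 7.
Step 4: D(y) = 7(y - 24) mod 26.
Step 5: Apply to 'M' (y = 12): D(12) = 7 * (12 - 24) mod 26 = 7 * -12 mod 26 = 20 -> 'U'.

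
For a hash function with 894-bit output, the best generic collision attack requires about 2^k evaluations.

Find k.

Step 1: The hash has a 894-bit output.
Step 2: Collision resistance means it should be infeasible to find any x != y with h(x) = h(y).
By the birthday bound, a generic collision search succeeds after about sqrt(2^894) = 2^(894/2) = 2^447 evaluations.
Step 3: Security level = 447 bits.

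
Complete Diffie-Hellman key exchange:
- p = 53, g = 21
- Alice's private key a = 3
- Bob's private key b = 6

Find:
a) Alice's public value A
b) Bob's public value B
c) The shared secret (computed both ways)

Step 1: A = g^a mod p = 21^3 mod 53 = 39.
Step 2: B = g^b mod p = 21^6 mod 53 = 37.
Step 3: Alice computes s = B^a mod p = 37^3 mod 53 = 38.
Step 4: Bob computes s = A^b mod p = 39^6 mod 53 = 38.
Both sides agree: shared secret = 38.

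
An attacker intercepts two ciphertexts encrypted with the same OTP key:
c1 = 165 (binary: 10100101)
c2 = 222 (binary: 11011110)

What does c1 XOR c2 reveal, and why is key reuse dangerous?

Step 1: c1 XOR c2 = (m1 XOR k) XOR (m2 XOR k).
Step 2: By XOR associativity/commutativity: = m1 XOR m2 XOR k XOR k = m1 XOR m2.
Step 3: 10100101 XOR 11011110 = 01111011 = 123.
Step 4: The key cancels out! An attacker learns m1 XOR m2 = 123, revealing the relationship between plaintexts.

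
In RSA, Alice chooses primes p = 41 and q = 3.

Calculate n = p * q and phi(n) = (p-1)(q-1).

Step 1: n = p * q = 41 * 3 = 123.
Step 2: phi(n) = (p-1)(q-1) = 40 * 2 = 80.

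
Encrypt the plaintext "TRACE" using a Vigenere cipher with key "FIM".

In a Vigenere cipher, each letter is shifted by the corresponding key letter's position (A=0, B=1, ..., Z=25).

Step 1: Repeat key to match plaintext length:
  Plaintext: TRACE
  Key:       FIMFI
Step 2: Encrypt each letter:
  T(19) + F(5) = (19+5) mod 26 = 24 = Y
  R(17) + I(8) = (17+8) mod 26 = 25 = Z
  A(0) + M(12) = (0+12) mod 26 = 12 = M
  C(2) + F(5) = (2+5) mod 26 = 7 = H
  E(4) + I(8) = (4+8) mod 26 = 12 = M
Ciphertext: YZMHM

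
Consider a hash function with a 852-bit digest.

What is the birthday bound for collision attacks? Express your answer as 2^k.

Step 1: The birthday paradox gives collision probability ~50% after sqrt(2^n) = 2^(n/2) hashes.
Step 2: For 852-bit output: 2^(852/2) = 2^426.
Step 3: Approximately 2^426 hash computations needed.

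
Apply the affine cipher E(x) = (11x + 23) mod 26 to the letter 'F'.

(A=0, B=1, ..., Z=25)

Step 1: Convert 'F' to number: x = 5.
Step 2: E(5) = (11 * 5 + 23) mod 26 = 78 mod 26 = 0.
Step 3: Convert 0 back to letter: A.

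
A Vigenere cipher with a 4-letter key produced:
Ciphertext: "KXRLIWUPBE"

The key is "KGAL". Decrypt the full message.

Step 1: Key 'KGAL' has length 4. Extended key: KGALKGALKG
Step 2: Decrypt each position:
  K(10) - K(10) = 0 = A
  X(23) - G(6) = 17 = R
  R(17) - A(0) = 17 = R
  L(11) - L(11) = 0 = A
  I(8) - K(10) = 24 = Y
  W(22) - G(6) = 16 = Q
  U(20) - A(0) = 20 = U
  P(15) - L(11) = 4 = E
  B(1) - K(10) = 17 = R
  E(4) - G(6) = 24 = Y
Plaintext: ARRAYQUERY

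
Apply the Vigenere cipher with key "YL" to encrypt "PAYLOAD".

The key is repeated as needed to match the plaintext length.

Step 1: Repeat key to match plaintext length:
  Plaintext: PAYLOAD
  Key:       YLYLYLY
Step 2: Encrypt each letter:
  P(15) + Y(24) = (15+24) mod 26 = 13 = N
  A(0) + L(11) = (0+11) mod 26 = 11 = L
  Y(24) + Y(24) = (24+24) mod 26 = 22 = W
  L(11) + L(11) = (11+11) mod 26 = 22 = W
  O(14) + Y(24) = (14+24) mod 26 = 12 = M
  A(0) + L(11) = (0+11) mod 26 = 11 = L
  D(3) + Y(24) = (3+24) mod 26 = 1 = B
Ciphertext: NLWWMLB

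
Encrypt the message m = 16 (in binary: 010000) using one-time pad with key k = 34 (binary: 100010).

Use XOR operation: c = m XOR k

Step 1: Write out the XOR operation bit by bit:
  Message: 010000
  Key:     100010
  XOR:     110010
Step 2: Convert to decimal: 110010 = 50.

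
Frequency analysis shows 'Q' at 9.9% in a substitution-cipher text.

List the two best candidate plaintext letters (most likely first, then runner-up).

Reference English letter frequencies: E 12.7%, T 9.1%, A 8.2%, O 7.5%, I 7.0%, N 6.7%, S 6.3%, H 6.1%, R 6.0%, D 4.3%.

Step 1: Observed frequency of 'Q' is 9.9%.
Step 2: Compute distances to each reference frequency and sort:
  T (9.1%): difference = 0.8% <-- BEST
  A (8.2%): difference = 1.7% <-- RUNNER-UP
  O (7.5%): difference = 2.4%
  E (12.7%): difference = 2.8%
  I (7.0%): difference = 2.9%
Step 3: Most likely is 'T' (9.1%, diff 0.8%); second most likely is 'A' (8.2%, diff 1.7%).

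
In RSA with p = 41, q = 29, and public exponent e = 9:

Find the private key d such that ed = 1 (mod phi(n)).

Step 1: n = 41 * 29 = 1189.
Step 2: phi(n) = 40 * 28 = 1120.
Step 3: Find d such that 9 * d = 1 (mod 1120).
Step 4: d = 9^(-1) mod 1120 = 249.
Verification: 9 * 249 = 2241 = 2 * 1120 + 1.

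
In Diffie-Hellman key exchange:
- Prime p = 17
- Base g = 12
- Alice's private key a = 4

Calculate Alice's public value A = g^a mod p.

Step 1: A = g^a mod p = 12^4 mod 17.
  12^1 mod 17 = 12
  12^2 mod 17 = (12 * 12) mod 17 = 8
  12^3 mod 17 = (8 * 12) mod 17 = 11
  12^4 mod 17 = (11 * 12) mod 17 = 13
Result: A = 13.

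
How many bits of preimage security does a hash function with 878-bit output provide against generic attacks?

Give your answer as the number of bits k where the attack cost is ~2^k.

Step 1: The hash has a 878-bit output.
Step 2: Preimage resistance means: given a digest h(x), it should be infeasible to find any input that hashes to it.
With a 878-bit output there are 2^878 possible digests, so a generic brute-force preimage search costs about 2^878 evaluations.
Step 3: Security level = 878 bits.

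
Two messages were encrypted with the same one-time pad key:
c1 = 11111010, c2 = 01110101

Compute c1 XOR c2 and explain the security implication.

Step 1: c1 XOR c2 = (m1 XOR k) XOR (m2 XOR k).
Step 2: By XOR associativity/commutativity: = m1 XOR m2 XOR k XOR k = m1 XOR m2.
Step 3: 11111010 XOR 01110101 = 10001111 = 143.
Step 4: The key cancels out! An attacker learns m1 XOR m2 = 143, revealing the relationship between plaintexts.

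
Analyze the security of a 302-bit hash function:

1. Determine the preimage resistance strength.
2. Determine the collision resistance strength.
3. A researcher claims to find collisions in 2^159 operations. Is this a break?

Step 1: Preimage resistance requires brute-force of 2^302 operations.
Step 2: Collision resistance (birthday bound) = 2^(302/2) = 2^151.
Step 3: The claimed attack costs 2^159 operations.
Step 4: Since 2^159 >= 2^151, the claimed attack is no faster than the generic birthday attack, so this does not break collision resistance.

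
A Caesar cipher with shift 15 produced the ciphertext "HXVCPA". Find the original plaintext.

Step 1: Reverse the shift by subtracting 15 from each letter position.
  H (position 7) -> position (7-15) mod 26 = 18 -> S
  X (position 23) -> position (23-15) mod 26 = 8 -> I
  V (position 21) -> position (21-15) mod 26 = 6 -> G
  C (position 2) -> position (2-15) mod 26 = 13 -> N
  P (position 15) -> position (15-15) mod 26 = 0 -> A
  A (position 0) -> position (0-15) mod 26 = 11 -> L
Decrypted message: SIGNAL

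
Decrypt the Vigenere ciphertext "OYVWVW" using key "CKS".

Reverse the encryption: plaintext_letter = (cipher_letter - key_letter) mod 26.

Step 1: Extend key: CKSCKS
Step 2: Decrypt each letter (c - k) mod 26:
  O(14) - C(2) = (14-2) mod 26 = 12 = M
  Y(24) - K(10) = (24-10) mod 26 = 14 = O
  V(21) - S(18) = (21-18) mod 26 = 3 = D
  W(22) - C(2) = (22-2) mod 26 = 20 = U
  V(21) - K(10) = (21-10) mod 26 = 11 = L
  W(22) - S(18) = (22-18) mod 26 = 4 = E
Plaintext: MODULE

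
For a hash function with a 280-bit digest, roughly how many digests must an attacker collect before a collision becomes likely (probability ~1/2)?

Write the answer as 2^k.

Step 1: The birthday paradox gives collision probability ~50% after sqrt(2^n) = 2^(n/2) hashes.
Step 2: For 280-bit output: 2^(280/2) = 2^140.
Step 3: Approximately 2^140 hash computations needed.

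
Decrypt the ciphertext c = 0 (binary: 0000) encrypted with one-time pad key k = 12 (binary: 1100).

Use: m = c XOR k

Step 1: XOR ciphertext with key:
  Ciphertext: 0000
  Key:        1100
  XOR:        1100
Step 2: Plaintext = 1100 = 12 in decimal.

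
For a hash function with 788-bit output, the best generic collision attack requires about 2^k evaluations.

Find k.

Step 1: The hash has a 788-bit output.
Step 2: Collision resistance means it should be infeasible to find any x != y with h(x) = h(y).
By the birthday bound, a generic collision search succeeds after about sqrt(2^788) = 2^(788/2) = 2^394 evaluations.
Step 3: Security level = 394 bits.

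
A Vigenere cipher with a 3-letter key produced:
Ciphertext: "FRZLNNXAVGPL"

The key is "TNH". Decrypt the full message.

Step 1: Key 'TNH' has length 3. Extended key: TNHTNHTNHTNH
Step 2: Decrypt each position:
  F(5) - T(19) = 12 = M
  R(17) - N(13) = 4 = E
  Z(25) - H(7) = 18 = S
  L(11) - T(19) = 18 = S
  N(13) - N(13) = 0 = A
  N(13) - H(7) = 6 = G
  X(23) - T(19) = 4 = E
  A(0) - N(13) = 13 = N
  V(21) - H(7) = 14 = O
  G(6) - T(19) = 13 = N
  P(15) - N(13) = 2 = C
  L(11) - H(7) = 4 = E
Plaintext: MESSAGENONCE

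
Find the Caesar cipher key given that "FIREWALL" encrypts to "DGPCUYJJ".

Step 1: Compare first letters: F (position 5) -> D (position 3).
Step 2: Shift = (3 - 5) mod 26 = 24.
The shift value is 24.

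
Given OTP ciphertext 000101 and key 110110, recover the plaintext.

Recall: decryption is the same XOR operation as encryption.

Step 1: XOR ciphertext with key:
  Ciphertext: 000101
  Key:        110110
  XOR:        110011
Step 2: Plaintext = 110011 = 51 in decimal.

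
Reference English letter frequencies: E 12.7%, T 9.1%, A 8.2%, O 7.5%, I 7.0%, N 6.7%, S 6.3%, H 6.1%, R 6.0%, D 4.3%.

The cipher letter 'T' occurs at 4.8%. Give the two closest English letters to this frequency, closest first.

Step 1: Observed frequency of 'T' is 4.8%.
Step 2: Compute distances to each reference frequency and sort:
  D (4.3%): difference = 0.5% <-- BEST
  R (6.0%): difference = 1.2% <-- RUNNER-UP
  H (6.1%): difference = 1.3%
  S (6.3%): difference = 1.5%
  N (6.7%): difference = 1.9%
Step 3: Most likely is 'D' (4.3%, diff 0.5%); second most likely is 'R' (6.0%, diff 1.2%).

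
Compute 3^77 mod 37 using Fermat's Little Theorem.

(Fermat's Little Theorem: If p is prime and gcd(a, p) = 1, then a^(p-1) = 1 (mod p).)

Step 1: Since 37 is prime, by Fermat's Little Theorem: 3^36 = 1 (mod 37).
Step 2: Reduce exponent: 77 mod 36 = 5.
Step 3: So 3^77 = 3^5 (mod 37).
Step 4: 3^5 mod 37 = 21.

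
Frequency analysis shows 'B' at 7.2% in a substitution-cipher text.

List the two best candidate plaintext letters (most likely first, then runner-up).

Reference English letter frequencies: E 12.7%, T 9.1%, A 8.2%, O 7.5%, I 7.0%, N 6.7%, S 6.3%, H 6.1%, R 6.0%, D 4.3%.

Step 1: Observed frequency of 'B' is 7.2%.
Step 2: Compute distances to each reference frequency and sort:
  I (7.0%): difference = 0.2% <-- BEST
  O (7.5%): difference = 0.3% <-- RUNNER-UP
  N (6.7%): difference = 0.5%
  S (6.3%): difference = 0.9%
  A (8.2%): difference = 1.0%
Step 3: Most likely is 'I' (7.0%, diff 0.2%); second most likely is 'O' (7.5%, diff 0.3%).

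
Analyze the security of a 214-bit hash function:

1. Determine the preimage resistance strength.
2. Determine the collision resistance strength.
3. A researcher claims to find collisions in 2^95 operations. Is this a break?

Step 1: Preimage resistance requires brute-force of 2^214 operations.
Step 2: Collision resistance (birthday bound) = 2^(214/2) = 2^107.
Step 3: The claimed attack costs 2^95 operations.
Step 4: Since 2^95 < 2^107, the claimed attack beats the generic birthday bound, so collision resistance is broken.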